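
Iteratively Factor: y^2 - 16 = (y + 4)*(y - 4)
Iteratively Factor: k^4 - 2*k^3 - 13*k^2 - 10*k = (k - 5)*(k^3 + 3*k^2 + 2*k) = k*(k - 5)*(k^2 + 3*k + 2) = k*(k - 5)*(k + 2)*(k + 1)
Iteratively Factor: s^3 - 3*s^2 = (s)*(s^2 - 3*s) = s*(s - 3)*(s)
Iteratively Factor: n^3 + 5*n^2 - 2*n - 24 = (n + 3)*(n^2 + 2*n - 8) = (n - 2)*(n + 3)*(n + 4)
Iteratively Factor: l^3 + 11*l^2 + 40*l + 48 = (l + 3)*(l^2 + 8*l + 16) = (l + 3)*(l + 4)*(l + 4)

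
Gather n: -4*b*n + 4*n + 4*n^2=4*n^2 + n*(4 - 4*b)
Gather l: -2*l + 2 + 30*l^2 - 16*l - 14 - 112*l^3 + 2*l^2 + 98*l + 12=-112*l^3 + 32*l^2 + 80*l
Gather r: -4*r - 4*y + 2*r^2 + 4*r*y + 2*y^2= 2*r^2 + r*(4*y - 4) + 2*y^2 - 4*y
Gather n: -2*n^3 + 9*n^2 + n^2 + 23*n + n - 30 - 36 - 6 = -2*n^3 + 10*n^2 + 24*n - 72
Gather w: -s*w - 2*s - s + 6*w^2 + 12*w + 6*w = -3*s + 6*w^2 + w*(18 - s)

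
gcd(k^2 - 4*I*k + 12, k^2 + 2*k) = 1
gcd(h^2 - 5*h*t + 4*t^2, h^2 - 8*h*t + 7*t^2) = -h + t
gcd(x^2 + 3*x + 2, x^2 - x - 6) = x + 2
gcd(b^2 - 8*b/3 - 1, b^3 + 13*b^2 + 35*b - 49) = 1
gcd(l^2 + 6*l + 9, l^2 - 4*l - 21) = l + 3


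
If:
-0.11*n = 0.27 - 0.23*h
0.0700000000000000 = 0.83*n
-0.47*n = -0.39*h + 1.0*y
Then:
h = 1.21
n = 0.08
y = 0.43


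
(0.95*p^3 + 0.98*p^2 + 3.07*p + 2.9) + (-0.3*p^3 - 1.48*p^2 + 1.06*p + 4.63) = 0.65*p^3 - 0.5*p^2 + 4.13*p + 7.53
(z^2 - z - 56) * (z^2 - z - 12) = z^4 - 2*z^3 - 67*z^2 + 68*z + 672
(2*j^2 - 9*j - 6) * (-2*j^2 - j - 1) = -4*j^4 + 16*j^3 + 19*j^2 + 15*j + 6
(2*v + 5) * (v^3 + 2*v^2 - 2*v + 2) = 2*v^4 + 9*v^3 + 6*v^2 - 6*v + 10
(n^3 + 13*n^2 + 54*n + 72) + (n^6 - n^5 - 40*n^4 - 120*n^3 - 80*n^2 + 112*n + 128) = n^6 - n^5 - 40*n^4 - 119*n^3 - 67*n^2 + 166*n + 200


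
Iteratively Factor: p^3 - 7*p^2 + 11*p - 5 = (p - 1)*(p^2 - 6*p + 5) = (p - 5)*(p - 1)*(p - 1)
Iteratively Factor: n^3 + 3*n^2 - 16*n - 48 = (n + 3)*(n^2 - 16) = (n + 3)*(n + 4)*(n - 4)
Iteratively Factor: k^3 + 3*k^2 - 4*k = (k)*(k^2 + 3*k - 4) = k*(k - 1)*(k + 4)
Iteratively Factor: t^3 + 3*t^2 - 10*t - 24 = (t + 2)*(t^2 + t - 12) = (t - 3)*(t + 2)*(t + 4)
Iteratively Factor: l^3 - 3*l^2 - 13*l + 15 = (l + 3)*(l^2 - 6*l + 5) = (l - 1)*(l + 3)*(l - 5)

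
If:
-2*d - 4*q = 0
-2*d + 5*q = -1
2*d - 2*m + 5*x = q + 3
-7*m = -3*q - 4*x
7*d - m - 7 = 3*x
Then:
No Solution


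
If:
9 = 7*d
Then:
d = 9/7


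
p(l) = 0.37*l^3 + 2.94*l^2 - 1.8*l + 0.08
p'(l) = 1.11*l^2 + 5.88*l - 1.8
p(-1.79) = 10.60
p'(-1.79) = -8.77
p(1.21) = 2.86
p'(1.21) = 6.94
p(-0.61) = 2.19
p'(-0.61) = -4.97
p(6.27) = 195.58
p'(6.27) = 78.70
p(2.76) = 25.29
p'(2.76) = 22.88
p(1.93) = 10.22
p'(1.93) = 13.68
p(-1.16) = 5.55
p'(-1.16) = -7.13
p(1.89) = 9.68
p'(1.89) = 13.28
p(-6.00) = 36.80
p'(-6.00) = 2.88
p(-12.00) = -194.32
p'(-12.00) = 87.48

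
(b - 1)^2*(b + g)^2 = b^4 + 2*b^3*g - 2*b^3 + b^2*g^2 - 4*b^2*g + b^2 - 2*b*g^2 + 2*b*g + g^2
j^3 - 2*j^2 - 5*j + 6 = (j - 3)*(j - 1)*(j + 2)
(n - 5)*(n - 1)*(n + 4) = n^3 - 2*n^2 - 19*n + 20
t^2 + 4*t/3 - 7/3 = (t - 1)*(t + 7/3)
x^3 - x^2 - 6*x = x*(x - 3)*(x + 2)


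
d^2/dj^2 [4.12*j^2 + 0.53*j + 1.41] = 8.24000000000000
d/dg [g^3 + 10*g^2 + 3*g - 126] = 3*g^2 + 20*g + 3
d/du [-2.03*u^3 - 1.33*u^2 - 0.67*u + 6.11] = -6.09*u^2 - 2.66*u - 0.67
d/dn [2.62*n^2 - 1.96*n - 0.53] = 5.24*n - 1.96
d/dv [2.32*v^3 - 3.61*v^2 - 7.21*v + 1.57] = 6.96*v^2 - 7.22*v - 7.21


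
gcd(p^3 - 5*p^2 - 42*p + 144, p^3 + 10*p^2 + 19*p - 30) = p + 6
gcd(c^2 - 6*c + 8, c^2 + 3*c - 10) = c - 2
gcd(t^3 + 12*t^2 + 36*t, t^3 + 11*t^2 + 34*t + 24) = t + 6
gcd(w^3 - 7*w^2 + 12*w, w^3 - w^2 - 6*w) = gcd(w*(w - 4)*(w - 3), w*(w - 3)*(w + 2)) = w^2 - 3*w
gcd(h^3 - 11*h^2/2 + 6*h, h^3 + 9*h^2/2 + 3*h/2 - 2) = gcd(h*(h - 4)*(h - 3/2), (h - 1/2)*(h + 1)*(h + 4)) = 1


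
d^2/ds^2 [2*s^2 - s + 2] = 4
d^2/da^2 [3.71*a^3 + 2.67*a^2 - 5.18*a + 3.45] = 22.26*a + 5.34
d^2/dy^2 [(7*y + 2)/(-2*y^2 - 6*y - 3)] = 4*(-2*(2*y + 3)^2*(7*y + 2) + (21*y + 23)*(2*y^2 + 6*y + 3))/(2*y^2 + 6*y + 3)^3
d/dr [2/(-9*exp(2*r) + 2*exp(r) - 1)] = (36*exp(r) - 4)*exp(r)/(9*exp(2*r) - 2*exp(r) + 1)^2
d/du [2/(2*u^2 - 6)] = -2*u/(u^2 - 3)^2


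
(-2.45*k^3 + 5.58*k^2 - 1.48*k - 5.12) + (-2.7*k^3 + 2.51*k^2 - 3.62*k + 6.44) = -5.15*k^3 + 8.09*k^2 - 5.1*k + 1.32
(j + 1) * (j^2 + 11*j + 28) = j^3 + 12*j^2 + 39*j + 28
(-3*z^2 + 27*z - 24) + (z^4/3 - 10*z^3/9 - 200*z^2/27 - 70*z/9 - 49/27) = z^4/3 - 10*z^3/9 - 281*z^2/27 + 173*z/9 - 697/27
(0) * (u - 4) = 0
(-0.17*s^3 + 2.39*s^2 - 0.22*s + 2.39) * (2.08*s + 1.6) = -0.3536*s^4 + 4.6992*s^3 + 3.3664*s^2 + 4.6192*s + 3.824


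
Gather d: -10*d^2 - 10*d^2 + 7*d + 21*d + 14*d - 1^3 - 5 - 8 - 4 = -20*d^2 + 42*d - 18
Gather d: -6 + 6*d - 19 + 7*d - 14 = 13*d - 39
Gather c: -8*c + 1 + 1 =2 - 8*c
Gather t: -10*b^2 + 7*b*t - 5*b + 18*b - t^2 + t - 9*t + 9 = -10*b^2 + 13*b - t^2 + t*(7*b - 8) + 9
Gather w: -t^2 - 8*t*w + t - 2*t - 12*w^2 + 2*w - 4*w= -t^2 - t - 12*w^2 + w*(-8*t - 2)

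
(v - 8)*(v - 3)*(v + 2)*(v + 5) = v^4 - 4*v^3 - 43*v^2 + 58*v + 240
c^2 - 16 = (c - 4)*(c + 4)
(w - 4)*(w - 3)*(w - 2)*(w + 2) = w^4 - 7*w^3 + 8*w^2 + 28*w - 48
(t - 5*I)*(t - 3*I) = t^2 - 8*I*t - 15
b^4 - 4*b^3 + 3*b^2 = b^2*(b - 3)*(b - 1)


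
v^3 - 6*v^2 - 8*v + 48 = (v - 6)*(v - 2*sqrt(2))*(v + 2*sqrt(2))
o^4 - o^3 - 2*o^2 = o^2*(o - 2)*(o + 1)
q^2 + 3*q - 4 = (q - 1)*(q + 4)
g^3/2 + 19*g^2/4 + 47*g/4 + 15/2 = (g/2 + 1/2)*(g + 5/2)*(g + 6)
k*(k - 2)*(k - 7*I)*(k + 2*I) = k^4 - 2*k^3 - 5*I*k^3 + 14*k^2 + 10*I*k^2 - 28*k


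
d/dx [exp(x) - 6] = exp(x)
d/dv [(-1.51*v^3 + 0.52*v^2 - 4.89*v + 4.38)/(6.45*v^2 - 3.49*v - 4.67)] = (-9.7395*v^4 + 10.5398*v^3 + 50.8808*v^2 - 61.3588*v + 38.1225)/(41.6025*v^4 - 45.021*v^3 - 48.0629*v^2 + 32.5966*v + 21.8089)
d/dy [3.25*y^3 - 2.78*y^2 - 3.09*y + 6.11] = 9.75*y^2 - 5.56*y - 3.09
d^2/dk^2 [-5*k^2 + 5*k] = -10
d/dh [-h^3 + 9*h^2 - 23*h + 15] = -3*h^2 + 18*h - 23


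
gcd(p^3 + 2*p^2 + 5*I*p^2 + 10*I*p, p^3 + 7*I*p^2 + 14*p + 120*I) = p + 5*I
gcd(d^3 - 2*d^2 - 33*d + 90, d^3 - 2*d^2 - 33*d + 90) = d^3 - 2*d^2 - 33*d + 90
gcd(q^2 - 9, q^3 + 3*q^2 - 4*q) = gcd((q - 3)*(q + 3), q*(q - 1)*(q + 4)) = 1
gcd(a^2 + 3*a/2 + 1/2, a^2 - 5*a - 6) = a + 1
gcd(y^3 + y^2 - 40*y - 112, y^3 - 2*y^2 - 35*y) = y - 7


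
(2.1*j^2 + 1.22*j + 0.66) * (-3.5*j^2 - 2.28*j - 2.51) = -7.35*j^4 - 9.058*j^3 - 10.3626*j^2 - 4.567*j - 1.6566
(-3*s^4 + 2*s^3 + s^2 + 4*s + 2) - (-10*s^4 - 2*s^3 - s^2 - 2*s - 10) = 7*s^4 + 4*s^3 + 2*s^2 + 6*s + 12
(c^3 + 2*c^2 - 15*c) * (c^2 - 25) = c^5 + 2*c^4 - 40*c^3 - 50*c^2 + 375*c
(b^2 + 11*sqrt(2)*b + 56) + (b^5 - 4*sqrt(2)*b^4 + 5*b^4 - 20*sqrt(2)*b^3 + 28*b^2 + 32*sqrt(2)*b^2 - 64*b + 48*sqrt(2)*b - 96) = b^5 - 4*sqrt(2)*b^4 + 5*b^4 - 20*sqrt(2)*b^3 + 29*b^2 + 32*sqrt(2)*b^2 - 64*b + 59*sqrt(2)*b - 40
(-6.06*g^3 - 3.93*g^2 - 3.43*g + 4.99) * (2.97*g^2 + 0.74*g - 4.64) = -17.9982*g^5 - 16.1565*g^4 + 15.0231*g^3 + 30.5173*g^2 + 19.6078*g - 23.1536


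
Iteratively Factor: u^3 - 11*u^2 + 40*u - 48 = (u - 4)*(u^2 - 7*u + 12) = (u - 4)*(u - 3)*(u - 4)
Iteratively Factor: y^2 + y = (y + 1)*(y)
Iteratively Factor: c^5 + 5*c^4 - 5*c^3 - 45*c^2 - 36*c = (c + 1)*(c^4 + 4*c^3 - 9*c^2 - 36*c) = (c + 1)*(c + 4)*(c^3 - 9*c) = (c + 1)*(c + 3)*(c + 4)*(c^2 - 3*c) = (c - 3)*(c + 1)*(c + 3)*(c + 4)*(c)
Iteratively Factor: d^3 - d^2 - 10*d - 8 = (d - 4)*(d^2 + 3*d + 2) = (d - 4)*(d + 1)*(d + 2)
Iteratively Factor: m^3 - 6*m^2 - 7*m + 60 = (m - 5)*(m^2 - m - 12) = (m - 5)*(m - 4)*(m + 3)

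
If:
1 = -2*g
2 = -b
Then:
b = -2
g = -1/2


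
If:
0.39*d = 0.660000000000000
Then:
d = 1.69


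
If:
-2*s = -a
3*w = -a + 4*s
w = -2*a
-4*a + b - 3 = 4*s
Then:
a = 0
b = 3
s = 0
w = 0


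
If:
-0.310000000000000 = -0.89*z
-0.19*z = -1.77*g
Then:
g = 0.04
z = 0.35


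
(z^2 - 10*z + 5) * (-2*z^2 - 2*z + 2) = -2*z^4 + 18*z^3 + 12*z^2 - 30*z + 10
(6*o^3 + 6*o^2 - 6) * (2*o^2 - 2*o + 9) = 12*o^5 + 42*o^3 + 42*o^2 + 12*o - 54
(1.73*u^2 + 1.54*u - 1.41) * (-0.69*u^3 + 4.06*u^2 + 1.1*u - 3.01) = -1.1937*u^5 + 5.9612*u^4 + 9.1283*u^3 - 9.2379*u^2 - 6.1864*u + 4.2441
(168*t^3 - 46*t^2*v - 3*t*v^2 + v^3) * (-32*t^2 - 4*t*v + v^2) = -5376*t^5 + 800*t^4*v + 448*t^3*v^2 - 66*t^2*v^3 - 7*t*v^4 + v^5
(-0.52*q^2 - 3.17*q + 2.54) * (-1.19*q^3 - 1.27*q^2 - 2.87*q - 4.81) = 0.6188*q^5 + 4.4327*q^4 + 2.4957*q^3 + 8.3733*q^2 + 7.9579*q - 12.2174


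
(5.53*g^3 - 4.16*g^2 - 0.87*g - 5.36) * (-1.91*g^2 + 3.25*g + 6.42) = -10.5623*g^5 + 25.9181*g^4 + 23.6443*g^3 - 19.2971*g^2 - 23.0054*g - 34.4112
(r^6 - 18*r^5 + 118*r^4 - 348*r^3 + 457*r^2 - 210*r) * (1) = r^6 - 18*r^5 + 118*r^4 - 348*r^3 + 457*r^2 - 210*r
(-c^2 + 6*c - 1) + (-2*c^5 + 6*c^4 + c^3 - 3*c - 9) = -2*c^5 + 6*c^4 + c^3 - c^2 + 3*c - 10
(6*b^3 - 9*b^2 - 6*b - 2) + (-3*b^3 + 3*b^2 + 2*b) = 3*b^3 - 6*b^2 - 4*b - 2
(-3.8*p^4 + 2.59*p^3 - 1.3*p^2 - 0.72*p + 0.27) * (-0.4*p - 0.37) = 1.52*p^5 + 0.37*p^4 - 0.4383*p^3 + 0.769*p^2 + 0.1584*p - 0.0999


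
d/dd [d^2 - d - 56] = 2*d - 1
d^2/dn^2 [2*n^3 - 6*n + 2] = 12*n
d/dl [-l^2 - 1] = -2*l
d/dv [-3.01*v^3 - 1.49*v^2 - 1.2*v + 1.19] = -9.03*v^2 - 2.98*v - 1.2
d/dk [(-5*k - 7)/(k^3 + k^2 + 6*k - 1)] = (-5*k^3 - 5*k^2 - 30*k + (5*k + 7)*(3*k^2 + 2*k + 6) + 5)/(k^3 + k^2 + 6*k - 1)^2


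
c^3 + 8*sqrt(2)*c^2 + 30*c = c*(c + 3*sqrt(2))*(c + 5*sqrt(2))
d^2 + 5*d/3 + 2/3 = (d + 2/3)*(d + 1)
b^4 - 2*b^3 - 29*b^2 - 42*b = b*(b - 7)*(b + 2)*(b + 3)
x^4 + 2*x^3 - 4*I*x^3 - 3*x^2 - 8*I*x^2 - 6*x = x*(x + 2)*(x - 3*I)*(x - I)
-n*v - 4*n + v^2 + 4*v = (-n + v)*(v + 4)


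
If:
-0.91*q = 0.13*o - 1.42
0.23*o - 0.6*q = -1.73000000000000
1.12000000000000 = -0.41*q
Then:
No Solution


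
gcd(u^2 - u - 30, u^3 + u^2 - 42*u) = u - 6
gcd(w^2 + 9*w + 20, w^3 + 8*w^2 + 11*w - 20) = w^2 + 9*w + 20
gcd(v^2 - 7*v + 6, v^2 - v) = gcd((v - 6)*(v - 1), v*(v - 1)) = v - 1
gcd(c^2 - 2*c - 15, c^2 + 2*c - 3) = c + 3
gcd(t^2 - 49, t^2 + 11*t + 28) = t + 7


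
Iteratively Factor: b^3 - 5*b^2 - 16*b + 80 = (b - 5)*(b^2 - 16) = (b - 5)*(b + 4)*(b - 4)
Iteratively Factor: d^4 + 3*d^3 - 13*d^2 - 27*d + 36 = (d - 1)*(d^3 + 4*d^2 - 9*d - 36) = (d - 1)*(d + 4)*(d^2 - 9) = (d - 3)*(d - 1)*(d + 4)*(d + 3)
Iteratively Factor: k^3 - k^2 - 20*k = (k + 4)*(k^2 - 5*k) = k*(k + 4)*(k - 5)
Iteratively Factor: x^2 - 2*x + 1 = (x - 1)*(x - 1)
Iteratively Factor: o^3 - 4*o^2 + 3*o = (o - 1)*(o^2 - 3*o) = o*(o - 1)*(o - 3)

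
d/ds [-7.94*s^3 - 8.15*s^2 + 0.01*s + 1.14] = -23.82*s^2 - 16.3*s + 0.01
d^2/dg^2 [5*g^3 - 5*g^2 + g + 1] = 30*g - 10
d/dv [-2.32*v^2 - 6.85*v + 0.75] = -4.64*v - 6.85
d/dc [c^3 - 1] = 3*c^2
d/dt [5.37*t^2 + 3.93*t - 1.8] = 10.74*t + 3.93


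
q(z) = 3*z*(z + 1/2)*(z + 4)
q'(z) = 3*z*(z + 1/2) + 3*z*(z + 4) + 3*(z + 1/2)*(z + 4) = 9*z^2 + 27*z + 6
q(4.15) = 471.82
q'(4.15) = 273.05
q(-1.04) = 4.99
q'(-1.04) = -12.35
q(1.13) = 28.35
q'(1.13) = 48.00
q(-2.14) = 19.58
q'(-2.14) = -10.56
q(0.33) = 3.56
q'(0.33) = 15.89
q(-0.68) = 1.22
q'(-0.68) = -8.20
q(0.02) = 0.13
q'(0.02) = 6.54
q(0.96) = 20.86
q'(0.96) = 40.21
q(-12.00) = -3312.00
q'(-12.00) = 978.00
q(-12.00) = -3312.00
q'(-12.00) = 978.00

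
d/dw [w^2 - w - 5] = 2*w - 1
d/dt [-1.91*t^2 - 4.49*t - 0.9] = -3.82*t - 4.49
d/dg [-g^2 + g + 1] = 1 - 2*g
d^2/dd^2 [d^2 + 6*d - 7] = 2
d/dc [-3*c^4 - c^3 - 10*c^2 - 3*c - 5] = -12*c^3 - 3*c^2 - 20*c - 3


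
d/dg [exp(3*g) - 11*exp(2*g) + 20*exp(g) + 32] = (3*exp(2*g) - 22*exp(g) + 20)*exp(g)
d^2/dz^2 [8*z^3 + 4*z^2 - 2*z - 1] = 48*z + 8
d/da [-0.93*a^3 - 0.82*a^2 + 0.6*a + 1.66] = -2.79*a^2 - 1.64*a + 0.6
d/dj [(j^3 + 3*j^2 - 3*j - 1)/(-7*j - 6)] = (-14*j^3 - 39*j^2 - 36*j + 11)/(49*j^2 + 84*j + 36)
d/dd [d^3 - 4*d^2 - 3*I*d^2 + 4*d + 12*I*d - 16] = 3*d^2 - 8*d - 6*I*d + 4 + 12*I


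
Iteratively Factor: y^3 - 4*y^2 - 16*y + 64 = (y - 4)*(y^2 - 16) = (y - 4)^2*(y + 4)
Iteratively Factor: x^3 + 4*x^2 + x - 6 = (x - 1)*(x^2 + 5*x + 6) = (x - 1)*(x + 3)*(x + 2)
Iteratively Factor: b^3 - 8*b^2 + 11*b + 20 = (b + 1)*(b^2 - 9*b + 20) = (b - 5)*(b + 1)*(b - 4)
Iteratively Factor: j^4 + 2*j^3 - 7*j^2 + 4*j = (j - 1)*(j^3 + 3*j^2 - 4*j) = j*(j - 1)*(j^2 + 3*j - 4) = j*(j - 1)*(j + 4)*(j - 1)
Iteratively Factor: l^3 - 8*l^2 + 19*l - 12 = (l - 4)*(l^2 - 4*l + 3) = (l - 4)*(l - 1)*(l - 3)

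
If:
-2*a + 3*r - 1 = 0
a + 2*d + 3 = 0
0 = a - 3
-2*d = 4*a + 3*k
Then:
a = 3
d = -3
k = -2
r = 7/3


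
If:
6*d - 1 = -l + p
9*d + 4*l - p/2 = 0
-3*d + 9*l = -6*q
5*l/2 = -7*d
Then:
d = 5/38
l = -7/19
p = -11/19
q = 47/76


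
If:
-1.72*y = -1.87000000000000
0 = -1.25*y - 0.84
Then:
No Solution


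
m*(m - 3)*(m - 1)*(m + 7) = m^4 + 3*m^3 - 25*m^2 + 21*m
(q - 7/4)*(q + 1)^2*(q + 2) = q^4 + 9*q^3/4 - 2*q^2 - 27*q/4 - 7/2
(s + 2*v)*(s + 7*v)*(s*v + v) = s^3*v + 9*s^2*v^2 + s^2*v + 14*s*v^3 + 9*s*v^2 + 14*v^3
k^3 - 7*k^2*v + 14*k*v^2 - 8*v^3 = (k - 4*v)*(k - 2*v)*(k - v)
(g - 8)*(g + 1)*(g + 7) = g^3 - 57*g - 56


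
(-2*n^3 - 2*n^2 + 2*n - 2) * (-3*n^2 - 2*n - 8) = 6*n^5 + 10*n^4 + 14*n^3 + 18*n^2 - 12*n + 16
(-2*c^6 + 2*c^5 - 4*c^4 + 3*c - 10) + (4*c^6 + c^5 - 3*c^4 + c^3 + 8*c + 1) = 2*c^6 + 3*c^5 - 7*c^4 + c^3 + 11*c - 9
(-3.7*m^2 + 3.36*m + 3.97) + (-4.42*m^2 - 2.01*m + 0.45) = -8.12*m^2 + 1.35*m + 4.42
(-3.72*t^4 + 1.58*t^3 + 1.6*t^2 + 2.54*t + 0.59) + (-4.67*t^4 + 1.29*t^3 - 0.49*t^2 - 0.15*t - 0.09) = -8.39*t^4 + 2.87*t^3 + 1.11*t^2 + 2.39*t + 0.5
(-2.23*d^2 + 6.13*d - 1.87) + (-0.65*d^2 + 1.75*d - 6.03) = -2.88*d^2 + 7.88*d - 7.9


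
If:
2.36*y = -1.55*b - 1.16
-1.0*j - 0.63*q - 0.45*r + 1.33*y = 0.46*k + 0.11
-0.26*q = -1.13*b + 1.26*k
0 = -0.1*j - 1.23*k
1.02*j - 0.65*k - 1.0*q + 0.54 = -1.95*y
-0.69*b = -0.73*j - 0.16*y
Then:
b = -0.07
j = 0.03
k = -0.00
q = -0.29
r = -1.21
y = -0.45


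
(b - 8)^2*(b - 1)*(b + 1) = b^4 - 16*b^3 + 63*b^2 + 16*b - 64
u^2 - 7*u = u*(u - 7)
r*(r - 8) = r^2 - 8*r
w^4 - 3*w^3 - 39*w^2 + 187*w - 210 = (w - 5)*(w - 3)*(w - 2)*(w + 7)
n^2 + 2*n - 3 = (n - 1)*(n + 3)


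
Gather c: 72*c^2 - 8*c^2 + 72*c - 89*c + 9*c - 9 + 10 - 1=64*c^2 - 8*c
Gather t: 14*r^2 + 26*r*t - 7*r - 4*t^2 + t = 14*r^2 - 7*r - 4*t^2 + t*(26*r + 1)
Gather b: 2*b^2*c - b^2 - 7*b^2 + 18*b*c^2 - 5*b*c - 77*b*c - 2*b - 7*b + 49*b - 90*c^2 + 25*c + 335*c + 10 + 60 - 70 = b^2*(2*c - 8) + b*(18*c^2 - 82*c + 40) - 90*c^2 + 360*c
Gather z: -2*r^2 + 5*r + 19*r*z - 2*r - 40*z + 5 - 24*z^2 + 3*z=-2*r^2 + 3*r - 24*z^2 + z*(19*r - 37) + 5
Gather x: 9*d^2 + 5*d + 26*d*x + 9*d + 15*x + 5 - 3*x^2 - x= 9*d^2 + 14*d - 3*x^2 + x*(26*d + 14) + 5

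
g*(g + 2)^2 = g^3 + 4*g^2 + 4*g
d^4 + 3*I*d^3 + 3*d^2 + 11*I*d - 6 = (d - 2*I)*(d + I)^2*(d + 3*I)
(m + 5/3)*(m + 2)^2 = m^3 + 17*m^2/3 + 32*m/3 + 20/3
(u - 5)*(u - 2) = u^2 - 7*u + 10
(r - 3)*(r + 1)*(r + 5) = r^3 + 3*r^2 - 13*r - 15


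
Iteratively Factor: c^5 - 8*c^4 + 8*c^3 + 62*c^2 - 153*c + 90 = (c - 5)*(c^4 - 3*c^3 - 7*c^2 + 27*c - 18) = (c - 5)*(c - 1)*(c^3 - 2*c^2 - 9*c + 18) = (c - 5)*(c - 3)*(c - 1)*(c^2 + c - 6) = (c - 5)*(c - 3)*(c - 1)*(c + 3)*(c - 2)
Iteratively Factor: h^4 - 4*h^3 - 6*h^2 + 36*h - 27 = (h + 3)*(h^3 - 7*h^2 + 15*h - 9) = (h - 1)*(h + 3)*(h^2 - 6*h + 9) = (h - 3)*(h - 1)*(h + 3)*(h - 3)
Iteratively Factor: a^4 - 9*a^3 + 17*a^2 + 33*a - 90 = (a + 2)*(a^3 - 11*a^2 + 39*a - 45) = (a - 5)*(a + 2)*(a^2 - 6*a + 9) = (a - 5)*(a - 3)*(a + 2)*(a - 3)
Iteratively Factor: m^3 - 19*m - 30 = (m + 2)*(m^2 - 2*m - 15) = (m - 5)*(m + 2)*(m + 3)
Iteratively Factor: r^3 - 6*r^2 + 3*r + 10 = (r - 2)*(r^2 - 4*r - 5) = (r - 5)*(r - 2)*(r + 1)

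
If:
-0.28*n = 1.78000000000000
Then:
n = -6.36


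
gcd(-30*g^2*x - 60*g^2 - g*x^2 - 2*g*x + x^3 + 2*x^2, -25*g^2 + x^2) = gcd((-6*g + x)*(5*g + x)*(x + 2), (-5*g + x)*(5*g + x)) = 5*g + x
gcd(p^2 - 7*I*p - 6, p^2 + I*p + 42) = p - 6*I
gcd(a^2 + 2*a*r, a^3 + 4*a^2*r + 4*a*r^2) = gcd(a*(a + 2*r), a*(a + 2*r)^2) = a^2 + 2*a*r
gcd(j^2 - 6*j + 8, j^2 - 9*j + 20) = j - 4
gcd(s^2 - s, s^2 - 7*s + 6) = s - 1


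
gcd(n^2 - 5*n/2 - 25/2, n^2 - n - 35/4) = n + 5/2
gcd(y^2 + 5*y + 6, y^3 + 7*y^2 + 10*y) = y + 2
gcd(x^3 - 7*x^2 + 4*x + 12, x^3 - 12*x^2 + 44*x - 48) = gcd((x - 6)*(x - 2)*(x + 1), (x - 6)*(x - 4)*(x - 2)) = x^2 - 8*x + 12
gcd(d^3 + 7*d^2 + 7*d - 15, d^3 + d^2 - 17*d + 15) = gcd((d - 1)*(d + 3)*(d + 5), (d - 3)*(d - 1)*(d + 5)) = d^2 + 4*d - 5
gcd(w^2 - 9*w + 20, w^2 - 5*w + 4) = w - 4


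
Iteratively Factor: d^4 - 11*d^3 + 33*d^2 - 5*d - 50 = (d - 2)*(d^3 - 9*d^2 + 15*d + 25) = (d - 5)*(d - 2)*(d^2 - 4*d - 5) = (d - 5)^2*(d - 2)*(d + 1)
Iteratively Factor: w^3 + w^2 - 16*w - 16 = (w + 1)*(w^2 - 16) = (w - 4)*(w + 1)*(w + 4)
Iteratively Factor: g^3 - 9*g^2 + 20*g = (g - 5)*(g^2 - 4*g) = (g - 5)*(g - 4)*(g)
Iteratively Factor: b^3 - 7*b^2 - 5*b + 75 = (b + 3)*(b^2 - 10*b + 25) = (b - 5)*(b + 3)*(b - 5)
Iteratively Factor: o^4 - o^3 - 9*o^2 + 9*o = (o - 3)*(o^3 + 2*o^2 - 3*o) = (o - 3)*(o - 1)*(o^2 + 3*o) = (o - 3)*(o - 1)*(o + 3)*(o)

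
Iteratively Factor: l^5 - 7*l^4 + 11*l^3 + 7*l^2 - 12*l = (l - 3)*(l^4 - 4*l^3 - l^2 + 4*l) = (l - 3)*(l - 1)*(l^3 - 3*l^2 - 4*l) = (l - 3)*(l - 1)*(l + 1)*(l^2 - 4*l) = l*(l - 3)*(l - 1)*(l + 1)*(l - 4)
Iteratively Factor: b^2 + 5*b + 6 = (b + 3)*(b + 2)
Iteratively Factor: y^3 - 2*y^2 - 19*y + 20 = (y - 1)*(y^2 - y - 20) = (y - 5)*(y - 1)*(y + 4)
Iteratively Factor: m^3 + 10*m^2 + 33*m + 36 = (m + 4)*(m^2 + 6*m + 9) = (m + 3)*(m + 4)*(m + 3)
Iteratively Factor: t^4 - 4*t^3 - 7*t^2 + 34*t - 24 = (t - 2)*(t^3 - 2*t^2 - 11*t + 12) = (t - 4)*(t - 2)*(t^2 + 2*t - 3) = (t - 4)*(t - 2)*(t - 1)*(t + 3)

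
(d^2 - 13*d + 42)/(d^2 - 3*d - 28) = (d - 6)/(d + 4)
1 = 1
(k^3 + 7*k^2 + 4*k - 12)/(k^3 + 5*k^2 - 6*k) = (k + 2)/k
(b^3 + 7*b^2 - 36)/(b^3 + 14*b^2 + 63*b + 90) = (b - 2)/(b + 5)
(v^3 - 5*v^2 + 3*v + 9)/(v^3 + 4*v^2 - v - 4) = (v^2 - 6*v + 9)/(v^2 + 3*v - 4)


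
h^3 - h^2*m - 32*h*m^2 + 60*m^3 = (h - 5*m)*(h - 2*m)*(h + 6*m)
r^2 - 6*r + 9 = (r - 3)^2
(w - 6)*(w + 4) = w^2 - 2*w - 24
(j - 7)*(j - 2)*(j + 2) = j^3 - 7*j^2 - 4*j + 28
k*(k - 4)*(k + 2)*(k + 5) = k^4 + 3*k^3 - 18*k^2 - 40*k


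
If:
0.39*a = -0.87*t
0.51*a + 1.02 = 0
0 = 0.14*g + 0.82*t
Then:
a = -2.00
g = -5.25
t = 0.90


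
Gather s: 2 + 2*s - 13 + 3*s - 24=5*s - 35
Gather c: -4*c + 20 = 20 - 4*c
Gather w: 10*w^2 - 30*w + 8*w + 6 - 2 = 10*w^2 - 22*w + 4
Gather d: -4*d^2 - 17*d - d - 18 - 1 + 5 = -4*d^2 - 18*d - 14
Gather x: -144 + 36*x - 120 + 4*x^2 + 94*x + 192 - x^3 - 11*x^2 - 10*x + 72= -x^3 - 7*x^2 + 120*x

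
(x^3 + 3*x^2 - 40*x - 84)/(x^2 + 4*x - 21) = (x^2 - 4*x - 12)/(x - 3)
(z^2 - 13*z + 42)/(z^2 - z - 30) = (z - 7)/(z + 5)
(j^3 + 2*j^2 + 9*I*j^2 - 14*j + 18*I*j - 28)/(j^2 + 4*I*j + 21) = (j^2 + 2*j*(1 + I) + 4*I)/(j - 3*I)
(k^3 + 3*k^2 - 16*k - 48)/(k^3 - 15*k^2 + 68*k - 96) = (k^2 + 7*k + 12)/(k^2 - 11*k + 24)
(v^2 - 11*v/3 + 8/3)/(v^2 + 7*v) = (3*v^2 - 11*v + 8)/(3*v*(v + 7))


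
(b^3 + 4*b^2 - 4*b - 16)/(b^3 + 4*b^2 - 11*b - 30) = (b^2 + 2*b - 8)/(b^2 + 2*b - 15)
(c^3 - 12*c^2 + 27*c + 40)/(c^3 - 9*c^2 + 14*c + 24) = (c^2 - 13*c + 40)/(c^2 - 10*c + 24)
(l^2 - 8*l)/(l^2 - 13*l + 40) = l/(l - 5)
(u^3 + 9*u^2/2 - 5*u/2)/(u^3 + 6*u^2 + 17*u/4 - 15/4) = 2*u/(2*u + 3)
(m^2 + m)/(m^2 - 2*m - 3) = m/(m - 3)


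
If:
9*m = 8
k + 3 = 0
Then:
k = -3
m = 8/9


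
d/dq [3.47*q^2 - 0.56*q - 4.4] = 6.94*q - 0.56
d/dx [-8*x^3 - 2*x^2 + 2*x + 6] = -24*x^2 - 4*x + 2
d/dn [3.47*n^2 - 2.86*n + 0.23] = 6.94*n - 2.86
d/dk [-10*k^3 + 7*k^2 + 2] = 2*k*(7 - 15*k)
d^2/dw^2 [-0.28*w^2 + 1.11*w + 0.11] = -0.560000000000000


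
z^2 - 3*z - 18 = (z - 6)*(z + 3)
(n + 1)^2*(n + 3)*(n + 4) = n^4 + 9*n^3 + 27*n^2 + 31*n + 12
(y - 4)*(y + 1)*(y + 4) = y^3 + y^2 - 16*y - 16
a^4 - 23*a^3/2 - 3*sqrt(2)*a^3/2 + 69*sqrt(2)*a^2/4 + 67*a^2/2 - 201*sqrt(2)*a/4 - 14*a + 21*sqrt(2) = (a - 7)*(a - 4)*(a - 1/2)*(a - 3*sqrt(2)/2)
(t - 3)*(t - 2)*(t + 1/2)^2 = t^4 - 4*t^3 + 5*t^2/4 + 19*t/4 + 3/2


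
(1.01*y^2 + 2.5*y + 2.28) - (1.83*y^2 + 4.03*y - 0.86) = -0.82*y^2 - 1.53*y + 3.14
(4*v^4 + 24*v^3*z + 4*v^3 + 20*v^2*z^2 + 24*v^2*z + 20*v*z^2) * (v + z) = 4*v^5 + 28*v^4*z + 4*v^4 + 44*v^3*z^2 + 28*v^3*z + 20*v^2*z^3 + 44*v^2*z^2 + 20*v*z^3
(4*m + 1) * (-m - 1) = -4*m^2 - 5*m - 1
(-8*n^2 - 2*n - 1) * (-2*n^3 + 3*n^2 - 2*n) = 16*n^5 - 20*n^4 + 12*n^3 + n^2 + 2*n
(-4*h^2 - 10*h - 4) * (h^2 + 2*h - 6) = -4*h^4 - 18*h^3 + 52*h + 24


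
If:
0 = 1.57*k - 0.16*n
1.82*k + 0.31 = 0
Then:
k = -0.17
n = -1.67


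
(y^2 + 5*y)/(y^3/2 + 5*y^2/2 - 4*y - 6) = 2*y*(y + 5)/(y^3 + 5*y^2 - 8*y - 12)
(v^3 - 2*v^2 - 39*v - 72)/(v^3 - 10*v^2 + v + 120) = (v + 3)/(v - 5)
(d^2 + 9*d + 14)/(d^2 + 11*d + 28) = (d + 2)/(d + 4)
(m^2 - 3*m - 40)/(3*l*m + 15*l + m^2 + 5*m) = (m - 8)/(3*l + m)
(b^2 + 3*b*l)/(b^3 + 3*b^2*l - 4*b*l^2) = (b + 3*l)/(b^2 + 3*b*l - 4*l^2)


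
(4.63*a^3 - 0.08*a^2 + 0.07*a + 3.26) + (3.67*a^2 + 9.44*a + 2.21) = 4.63*a^3 + 3.59*a^2 + 9.51*a + 5.47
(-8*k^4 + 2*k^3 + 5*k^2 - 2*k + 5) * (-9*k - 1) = 72*k^5 - 10*k^4 - 47*k^3 + 13*k^2 - 43*k - 5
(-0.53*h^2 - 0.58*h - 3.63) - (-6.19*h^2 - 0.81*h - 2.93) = 5.66*h^2 + 0.23*h - 0.7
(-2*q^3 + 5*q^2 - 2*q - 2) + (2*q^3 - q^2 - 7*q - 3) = 4*q^2 - 9*q - 5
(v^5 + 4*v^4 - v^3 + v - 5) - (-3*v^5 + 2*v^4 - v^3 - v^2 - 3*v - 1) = 4*v^5 + 2*v^4 + v^2 + 4*v - 4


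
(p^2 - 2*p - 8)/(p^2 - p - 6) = (p - 4)/(p - 3)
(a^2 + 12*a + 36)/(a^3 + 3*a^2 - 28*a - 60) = (a + 6)/(a^2 - 3*a - 10)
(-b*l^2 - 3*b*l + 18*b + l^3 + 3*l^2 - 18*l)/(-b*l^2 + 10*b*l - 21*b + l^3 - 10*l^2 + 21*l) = (l + 6)/(l - 7)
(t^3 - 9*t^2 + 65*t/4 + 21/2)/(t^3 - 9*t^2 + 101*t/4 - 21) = (2*t^2 - 11*t - 6)/(2*t^2 - 11*t + 12)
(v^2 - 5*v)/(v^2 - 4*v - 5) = v/(v + 1)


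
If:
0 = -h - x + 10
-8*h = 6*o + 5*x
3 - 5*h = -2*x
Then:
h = 23/7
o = -419/42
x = 47/7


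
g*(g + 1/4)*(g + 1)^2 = g^4 + 9*g^3/4 + 3*g^2/2 + g/4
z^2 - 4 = (z - 2)*(z + 2)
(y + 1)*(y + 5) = y^2 + 6*y + 5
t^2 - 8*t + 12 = (t - 6)*(t - 2)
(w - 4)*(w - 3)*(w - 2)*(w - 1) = w^4 - 10*w^3 + 35*w^2 - 50*w + 24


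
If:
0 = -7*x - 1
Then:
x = -1/7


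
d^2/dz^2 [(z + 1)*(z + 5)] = 2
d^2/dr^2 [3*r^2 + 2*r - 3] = 6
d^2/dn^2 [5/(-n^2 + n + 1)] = 10*(-n^2 + n + (2*n - 1)^2 + 1)/(-n^2 + n + 1)^3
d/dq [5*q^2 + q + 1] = 10*q + 1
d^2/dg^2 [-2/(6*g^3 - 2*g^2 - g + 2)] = 4*(2*(9*g - 1)*(6*g^3 - 2*g^2 - g + 2) - (-18*g^2 + 4*g + 1)^2)/(6*g^3 - 2*g^2 - g + 2)^3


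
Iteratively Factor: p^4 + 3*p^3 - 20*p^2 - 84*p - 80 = (p - 5)*(p^3 + 8*p^2 + 20*p + 16) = (p - 5)*(p + 2)*(p^2 + 6*p + 8) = (p - 5)*(p + 2)*(p + 4)*(p + 2)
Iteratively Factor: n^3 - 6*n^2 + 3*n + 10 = (n - 2)*(n^2 - 4*n - 5) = (n - 5)*(n - 2)*(n + 1)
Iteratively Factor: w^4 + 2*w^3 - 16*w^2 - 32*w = (w + 4)*(w^3 - 2*w^2 - 8*w) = w*(w + 4)*(w^2 - 2*w - 8) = w*(w - 4)*(w + 4)*(w + 2)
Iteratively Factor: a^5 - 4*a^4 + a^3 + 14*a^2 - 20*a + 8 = (a - 1)*(a^4 - 3*a^3 - 2*a^2 + 12*a - 8) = (a - 1)^2*(a^3 - 2*a^2 - 4*a + 8) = (a - 2)*(a - 1)^2*(a^2 - 4) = (a - 2)^2*(a - 1)^2*(a + 2)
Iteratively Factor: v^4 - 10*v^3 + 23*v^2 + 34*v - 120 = (v - 4)*(v^3 - 6*v^2 - v + 30) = (v - 5)*(v - 4)*(v^2 - v - 6) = (v - 5)*(v - 4)*(v + 2)*(v - 3)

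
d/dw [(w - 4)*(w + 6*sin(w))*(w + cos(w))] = (4 - w)*(w + 6*sin(w))*(sin(w) - 1) + (w - 4)*(w + cos(w))*(6*cos(w) + 1) + (w + 6*sin(w))*(w + cos(w))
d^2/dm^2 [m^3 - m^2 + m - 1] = 6*m - 2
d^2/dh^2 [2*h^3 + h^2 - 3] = 12*h + 2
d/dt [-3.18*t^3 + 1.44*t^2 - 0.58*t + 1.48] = -9.54*t^2 + 2.88*t - 0.58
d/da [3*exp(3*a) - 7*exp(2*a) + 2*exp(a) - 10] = (9*exp(2*a) - 14*exp(a) + 2)*exp(a)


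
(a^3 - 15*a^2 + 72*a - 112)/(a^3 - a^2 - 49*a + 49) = (a^2 - 8*a + 16)/(a^2 + 6*a - 7)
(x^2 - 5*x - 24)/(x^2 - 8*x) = (x + 3)/x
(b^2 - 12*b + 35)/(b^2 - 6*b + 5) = (b - 7)/(b - 1)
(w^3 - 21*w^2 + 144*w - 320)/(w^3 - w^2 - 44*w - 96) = (w^2 - 13*w + 40)/(w^2 + 7*w + 12)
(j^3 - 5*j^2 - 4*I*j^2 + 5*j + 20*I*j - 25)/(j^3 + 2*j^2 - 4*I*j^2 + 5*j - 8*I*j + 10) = (j - 5)/(j + 2)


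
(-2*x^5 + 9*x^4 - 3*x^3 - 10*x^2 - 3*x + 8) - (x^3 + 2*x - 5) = -2*x^5 + 9*x^4 - 4*x^3 - 10*x^2 - 5*x + 13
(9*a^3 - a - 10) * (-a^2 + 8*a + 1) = -9*a^5 + 72*a^4 + 10*a^3 + 2*a^2 - 81*a - 10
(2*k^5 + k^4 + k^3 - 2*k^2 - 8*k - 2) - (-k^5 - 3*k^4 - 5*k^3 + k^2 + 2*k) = 3*k^5 + 4*k^4 + 6*k^3 - 3*k^2 - 10*k - 2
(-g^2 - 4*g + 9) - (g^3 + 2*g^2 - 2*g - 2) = -g^3 - 3*g^2 - 2*g + 11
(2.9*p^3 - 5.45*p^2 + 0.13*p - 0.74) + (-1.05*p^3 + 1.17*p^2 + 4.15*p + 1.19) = 1.85*p^3 - 4.28*p^2 + 4.28*p + 0.45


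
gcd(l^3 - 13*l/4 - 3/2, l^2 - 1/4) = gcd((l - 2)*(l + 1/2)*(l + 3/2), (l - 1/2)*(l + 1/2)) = l + 1/2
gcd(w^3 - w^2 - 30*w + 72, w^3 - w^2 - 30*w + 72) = w^3 - w^2 - 30*w + 72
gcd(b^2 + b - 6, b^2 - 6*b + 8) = b - 2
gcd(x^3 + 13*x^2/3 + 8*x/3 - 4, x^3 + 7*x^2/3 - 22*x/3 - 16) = x^2 + 5*x + 6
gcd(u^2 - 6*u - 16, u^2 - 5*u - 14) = u + 2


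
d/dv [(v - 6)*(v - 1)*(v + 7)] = 3*v^2 - 43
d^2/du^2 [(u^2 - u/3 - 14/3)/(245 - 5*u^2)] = 2*(u^3 - 399*u^2 + 147*u - 6517)/(15*(u^6 - 147*u^4 + 7203*u^2 - 117649))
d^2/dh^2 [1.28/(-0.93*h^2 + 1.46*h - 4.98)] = (2.214144*h^2 - 3.475968*h - 1.28*(1.86*h - 1.46)*(3.72*h - 2.92) + 11.856384)/(0.93*h^2 - 1.46*h + 4.98)^3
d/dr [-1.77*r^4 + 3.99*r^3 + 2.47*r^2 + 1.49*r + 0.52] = -7.08*r^3 + 11.97*r^2 + 4.94*r + 1.49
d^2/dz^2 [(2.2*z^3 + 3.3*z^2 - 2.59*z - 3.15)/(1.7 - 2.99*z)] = (-39.33644*z^3 + 67.0956*z^2 - 38.148*z + 63.57857)/(26.730899*z^3 - 45.59451*z^2 + 25.9233*z - 4.913)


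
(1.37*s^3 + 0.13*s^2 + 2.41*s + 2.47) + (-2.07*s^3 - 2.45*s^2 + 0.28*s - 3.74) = -0.7*s^3 - 2.32*s^2 + 2.69*s - 1.27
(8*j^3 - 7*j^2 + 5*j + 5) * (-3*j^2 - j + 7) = -24*j^5 + 13*j^4 + 48*j^3 - 69*j^2 + 30*j + 35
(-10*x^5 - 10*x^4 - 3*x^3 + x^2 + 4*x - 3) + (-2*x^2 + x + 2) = -10*x^5 - 10*x^4 - 3*x^3 - x^2 + 5*x - 1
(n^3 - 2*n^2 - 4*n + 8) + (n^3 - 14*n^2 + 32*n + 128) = 2*n^3 - 16*n^2 + 28*n + 136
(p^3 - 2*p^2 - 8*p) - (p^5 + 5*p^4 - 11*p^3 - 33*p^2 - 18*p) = -p^5 - 5*p^4 + 12*p^3 + 31*p^2 + 10*p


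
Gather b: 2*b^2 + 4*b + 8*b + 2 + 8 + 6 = 2*b^2 + 12*b + 16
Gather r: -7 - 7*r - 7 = -7*r - 14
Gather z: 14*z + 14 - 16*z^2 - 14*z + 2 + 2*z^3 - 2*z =2*z^3 - 16*z^2 - 2*z + 16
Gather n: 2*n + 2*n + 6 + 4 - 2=4*n + 8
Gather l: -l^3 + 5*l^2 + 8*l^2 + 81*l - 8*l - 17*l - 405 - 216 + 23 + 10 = -l^3 + 13*l^2 + 56*l - 588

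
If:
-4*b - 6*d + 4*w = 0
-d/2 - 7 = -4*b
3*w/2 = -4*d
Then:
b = 175/103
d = -42/103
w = 112/103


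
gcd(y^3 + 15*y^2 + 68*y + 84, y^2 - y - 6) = y + 2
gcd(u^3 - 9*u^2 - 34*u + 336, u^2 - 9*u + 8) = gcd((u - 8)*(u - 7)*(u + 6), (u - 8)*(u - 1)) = u - 8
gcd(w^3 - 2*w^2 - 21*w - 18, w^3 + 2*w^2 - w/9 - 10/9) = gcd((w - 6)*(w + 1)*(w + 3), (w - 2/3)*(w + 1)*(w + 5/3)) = w + 1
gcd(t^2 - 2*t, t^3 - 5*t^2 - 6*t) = t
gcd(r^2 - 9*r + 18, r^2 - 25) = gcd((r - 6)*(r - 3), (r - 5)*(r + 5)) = 1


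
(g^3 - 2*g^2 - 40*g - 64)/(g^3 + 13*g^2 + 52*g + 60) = (g^2 - 4*g - 32)/(g^2 + 11*g + 30)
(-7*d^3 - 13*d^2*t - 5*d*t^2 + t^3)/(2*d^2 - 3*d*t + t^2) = (-7*d^3 - 13*d^2*t - 5*d*t^2 + t^3)/(2*d^2 - 3*d*t + t^2)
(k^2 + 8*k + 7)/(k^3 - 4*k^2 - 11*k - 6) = (k + 7)/(k^2 - 5*k - 6)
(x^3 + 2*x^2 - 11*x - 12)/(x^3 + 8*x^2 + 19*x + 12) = (x - 3)/(x + 3)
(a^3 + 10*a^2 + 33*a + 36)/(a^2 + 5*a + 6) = (a^2 + 7*a + 12)/(a + 2)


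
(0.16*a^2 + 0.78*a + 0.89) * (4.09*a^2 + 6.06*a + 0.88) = 0.6544*a^4 + 4.1598*a^3 + 8.5077*a^2 + 6.0798*a + 0.7832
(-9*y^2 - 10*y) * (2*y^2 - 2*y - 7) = -18*y^4 - 2*y^3 + 83*y^2 + 70*y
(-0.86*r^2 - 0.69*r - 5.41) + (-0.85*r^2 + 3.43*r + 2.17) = -1.71*r^2 + 2.74*r - 3.24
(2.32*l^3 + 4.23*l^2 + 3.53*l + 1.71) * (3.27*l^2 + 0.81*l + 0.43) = 7.5864*l^5 + 15.7113*l^4 + 15.967*l^3 + 10.2699*l^2 + 2.903*l + 0.7353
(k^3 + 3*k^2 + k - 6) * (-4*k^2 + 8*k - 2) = -4*k^5 - 4*k^4 + 18*k^3 + 26*k^2 - 50*k + 12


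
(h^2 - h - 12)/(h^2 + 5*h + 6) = (h - 4)/(h + 2)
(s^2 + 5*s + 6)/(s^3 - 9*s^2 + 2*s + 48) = (s + 3)/(s^2 - 11*s + 24)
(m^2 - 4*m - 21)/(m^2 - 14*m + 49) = (m + 3)/(m - 7)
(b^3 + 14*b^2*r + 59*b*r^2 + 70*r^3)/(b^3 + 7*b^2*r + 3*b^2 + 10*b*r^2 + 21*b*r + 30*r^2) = (b + 7*r)/(b + 3)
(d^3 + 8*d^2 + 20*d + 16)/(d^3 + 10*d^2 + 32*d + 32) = (d + 2)/(d + 4)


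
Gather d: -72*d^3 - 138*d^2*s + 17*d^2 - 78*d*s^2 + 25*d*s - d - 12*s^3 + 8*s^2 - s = -72*d^3 + d^2*(17 - 138*s) + d*(-78*s^2 + 25*s - 1) - 12*s^3 + 8*s^2 - s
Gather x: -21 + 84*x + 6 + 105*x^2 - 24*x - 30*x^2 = 75*x^2 + 60*x - 15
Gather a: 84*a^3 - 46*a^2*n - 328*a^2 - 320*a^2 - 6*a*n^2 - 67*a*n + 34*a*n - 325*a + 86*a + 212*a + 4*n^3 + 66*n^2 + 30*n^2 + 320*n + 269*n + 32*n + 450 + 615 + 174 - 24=84*a^3 + a^2*(-46*n - 648) + a*(-6*n^2 - 33*n - 27) + 4*n^3 + 96*n^2 + 621*n + 1215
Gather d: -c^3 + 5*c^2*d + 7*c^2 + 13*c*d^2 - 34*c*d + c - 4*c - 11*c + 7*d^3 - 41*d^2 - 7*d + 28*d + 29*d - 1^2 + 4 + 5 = -c^3 + 7*c^2 - 14*c + 7*d^3 + d^2*(13*c - 41) + d*(5*c^2 - 34*c + 50) + 8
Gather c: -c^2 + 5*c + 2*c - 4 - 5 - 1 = -c^2 + 7*c - 10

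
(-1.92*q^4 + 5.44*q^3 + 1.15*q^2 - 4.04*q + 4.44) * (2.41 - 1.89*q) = 3.6288*q^5 - 14.9088*q^4 + 10.9369*q^3 + 10.4071*q^2 - 18.128*q + 10.7004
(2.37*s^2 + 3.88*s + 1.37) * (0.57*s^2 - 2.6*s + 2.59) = 1.3509*s^4 - 3.9504*s^3 - 3.1688*s^2 + 6.4872*s + 3.5483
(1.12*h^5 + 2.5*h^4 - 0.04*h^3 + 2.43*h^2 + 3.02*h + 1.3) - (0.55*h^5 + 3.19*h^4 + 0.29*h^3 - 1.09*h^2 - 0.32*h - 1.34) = 0.57*h^5 - 0.69*h^4 - 0.33*h^3 + 3.52*h^2 + 3.34*h + 2.64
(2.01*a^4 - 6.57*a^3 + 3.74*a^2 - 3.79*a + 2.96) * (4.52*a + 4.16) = 9.0852*a^5 - 21.3348*a^4 - 10.4264*a^3 - 1.5724*a^2 - 2.3872*a + 12.3136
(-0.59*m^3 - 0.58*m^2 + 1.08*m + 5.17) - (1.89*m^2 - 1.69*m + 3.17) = -0.59*m^3 - 2.47*m^2 + 2.77*m + 2.0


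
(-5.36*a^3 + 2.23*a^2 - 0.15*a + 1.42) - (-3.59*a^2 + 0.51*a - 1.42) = -5.36*a^3 + 5.82*a^2 - 0.66*a + 2.84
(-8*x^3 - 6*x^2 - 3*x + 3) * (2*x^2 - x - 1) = -16*x^5 - 4*x^4 + 8*x^3 + 15*x^2 - 3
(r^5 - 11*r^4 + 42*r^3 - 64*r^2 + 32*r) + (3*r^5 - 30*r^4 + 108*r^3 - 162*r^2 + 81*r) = 4*r^5 - 41*r^4 + 150*r^3 - 226*r^2 + 113*r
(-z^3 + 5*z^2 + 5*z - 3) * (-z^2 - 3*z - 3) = z^5 - 2*z^4 - 17*z^3 - 27*z^2 - 6*z + 9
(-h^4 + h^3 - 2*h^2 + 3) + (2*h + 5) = -h^4 + h^3 - 2*h^2 + 2*h + 8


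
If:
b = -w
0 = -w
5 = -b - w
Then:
No Solution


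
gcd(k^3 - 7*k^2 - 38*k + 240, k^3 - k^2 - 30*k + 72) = k + 6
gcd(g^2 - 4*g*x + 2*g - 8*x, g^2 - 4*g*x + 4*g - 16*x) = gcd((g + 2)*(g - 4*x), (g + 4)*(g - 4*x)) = -g + 4*x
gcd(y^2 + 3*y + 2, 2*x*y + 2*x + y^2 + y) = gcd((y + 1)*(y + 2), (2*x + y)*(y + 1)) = y + 1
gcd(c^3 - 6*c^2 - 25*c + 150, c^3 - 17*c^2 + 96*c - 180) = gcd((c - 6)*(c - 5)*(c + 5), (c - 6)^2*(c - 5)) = c^2 - 11*c + 30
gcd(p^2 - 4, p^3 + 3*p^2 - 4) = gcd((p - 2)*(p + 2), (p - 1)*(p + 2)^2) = p + 2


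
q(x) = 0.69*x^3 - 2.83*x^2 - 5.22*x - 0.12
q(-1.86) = -4.64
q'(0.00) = -5.22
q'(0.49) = -7.50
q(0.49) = -3.28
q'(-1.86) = 12.47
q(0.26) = -1.66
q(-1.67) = -2.51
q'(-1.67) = 10.01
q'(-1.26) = 5.20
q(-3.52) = -46.90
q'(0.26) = -6.55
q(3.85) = -22.79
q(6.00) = 15.72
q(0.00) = -0.12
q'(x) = 2.07*x^2 - 5.66*x - 5.22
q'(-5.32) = 83.48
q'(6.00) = 35.34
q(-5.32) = -156.34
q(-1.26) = 0.58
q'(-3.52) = 40.35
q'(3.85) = 3.67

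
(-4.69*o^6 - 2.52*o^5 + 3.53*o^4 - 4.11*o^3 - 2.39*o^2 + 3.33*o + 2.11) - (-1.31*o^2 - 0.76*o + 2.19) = -4.69*o^6 - 2.52*o^5 + 3.53*o^4 - 4.11*o^3 - 1.08*o^2 + 4.09*o - 0.0800000000000001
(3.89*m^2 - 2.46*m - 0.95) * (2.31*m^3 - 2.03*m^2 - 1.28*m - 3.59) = 8.9859*m^5 - 13.5793*m^4 - 2.1799*m^3 - 8.8878*m^2 + 10.0474*m + 3.4105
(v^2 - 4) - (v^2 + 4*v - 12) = 8 - 4*v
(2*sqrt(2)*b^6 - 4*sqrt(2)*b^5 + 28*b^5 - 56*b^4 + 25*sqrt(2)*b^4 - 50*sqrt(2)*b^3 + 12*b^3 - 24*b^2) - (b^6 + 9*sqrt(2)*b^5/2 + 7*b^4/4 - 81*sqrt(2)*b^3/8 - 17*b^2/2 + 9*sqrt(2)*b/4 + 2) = -b^6 + 2*sqrt(2)*b^6 - 17*sqrt(2)*b^5/2 + 28*b^5 - 231*b^4/4 + 25*sqrt(2)*b^4 - 319*sqrt(2)*b^3/8 + 12*b^3 - 31*b^2/2 - 9*sqrt(2)*b/4 - 2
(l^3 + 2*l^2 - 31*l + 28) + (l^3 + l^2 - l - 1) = 2*l^3 + 3*l^2 - 32*l + 27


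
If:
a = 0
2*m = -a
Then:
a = 0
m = 0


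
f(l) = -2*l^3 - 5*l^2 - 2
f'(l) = -6*l^2 - 10*l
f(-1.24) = -5.87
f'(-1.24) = 3.17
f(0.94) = -8.08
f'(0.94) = -14.70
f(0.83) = -6.59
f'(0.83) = -12.43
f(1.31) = -15.08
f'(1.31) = -23.40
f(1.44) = -18.34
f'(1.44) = -26.84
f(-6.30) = 299.64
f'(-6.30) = -175.14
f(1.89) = -33.36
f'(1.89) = -40.33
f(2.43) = -60.22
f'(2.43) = -59.73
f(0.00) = -2.00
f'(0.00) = 0.00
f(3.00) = -101.00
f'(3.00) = -84.00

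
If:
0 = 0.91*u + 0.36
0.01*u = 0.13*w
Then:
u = -0.40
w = -0.03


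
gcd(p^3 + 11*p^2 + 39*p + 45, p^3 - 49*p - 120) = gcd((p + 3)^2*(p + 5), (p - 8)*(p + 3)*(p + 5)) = p^2 + 8*p + 15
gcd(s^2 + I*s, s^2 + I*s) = s^2 + I*s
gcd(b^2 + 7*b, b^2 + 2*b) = b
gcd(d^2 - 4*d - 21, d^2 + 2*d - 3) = d + 3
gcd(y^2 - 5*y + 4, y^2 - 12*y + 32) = y - 4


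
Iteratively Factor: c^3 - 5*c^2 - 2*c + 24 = (c - 4)*(c^2 - c - 6) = (c - 4)*(c - 3)*(c + 2)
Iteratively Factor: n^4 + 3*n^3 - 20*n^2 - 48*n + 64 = (n - 4)*(n^3 + 7*n^2 + 8*n - 16) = (n - 4)*(n - 1)*(n^2 + 8*n + 16) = (n - 4)*(n - 1)*(n + 4)*(n + 4)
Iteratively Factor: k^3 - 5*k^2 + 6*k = (k - 2)*(k^2 - 3*k) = k*(k - 2)*(k - 3)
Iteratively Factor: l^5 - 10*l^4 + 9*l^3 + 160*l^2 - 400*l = (l - 5)*(l^4 - 5*l^3 - 16*l^2 + 80*l) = (l - 5)^2*(l^3 - 16*l) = l*(l - 5)^2*(l^2 - 16) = l*(l - 5)^2*(l - 4)*(l + 4)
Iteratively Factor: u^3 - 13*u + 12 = (u - 3)*(u^2 + 3*u - 4) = (u - 3)*(u + 4)*(u - 1)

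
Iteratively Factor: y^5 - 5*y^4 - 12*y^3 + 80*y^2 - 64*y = (y)*(y^4 - 5*y^3 - 12*y^2 + 80*y - 64) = y*(y + 4)*(y^3 - 9*y^2 + 24*y - 16) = y*(y - 1)*(y + 4)*(y^2 - 8*y + 16) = y*(y - 4)*(y - 1)*(y + 4)*(y - 4)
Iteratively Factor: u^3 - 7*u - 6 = (u - 3)*(u^2 + 3*u + 2) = (u - 3)*(u + 2)*(u + 1)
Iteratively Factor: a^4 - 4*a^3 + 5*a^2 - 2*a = (a - 1)*(a^3 - 3*a^2 + 2*a) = (a - 1)^2*(a^2 - 2*a) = a*(a - 1)^2*(a - 2)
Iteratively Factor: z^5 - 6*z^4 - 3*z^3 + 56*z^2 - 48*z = (z - 4)*(z^4 - 2*z^3 - 11*z^2 + 12*z) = (z - 4)*(z - 1)*(z^3 - z^2 - 12*z) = (z - 4)^2*(z - 1)*(z^2 + 3*z) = z*(z - 4)^2*(z - 1)*(z + 3)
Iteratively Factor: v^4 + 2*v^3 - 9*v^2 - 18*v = (v + 3)*(v^3 - v^2 - 6*v) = (v - 3)*(v + 3)*(v^2 + 2*v) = (v - 3)*(v + 2)*(v + 3)*(v)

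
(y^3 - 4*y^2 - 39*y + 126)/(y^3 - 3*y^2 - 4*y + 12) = (y^2 - y - 42)/(y^2 - 4)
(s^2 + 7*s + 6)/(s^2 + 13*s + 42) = (s + 1)/(s + 7)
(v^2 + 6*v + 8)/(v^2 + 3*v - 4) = (v + 2)/(v - 1)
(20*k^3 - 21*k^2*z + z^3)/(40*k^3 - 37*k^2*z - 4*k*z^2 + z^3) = (-4*k + z)/(-8*k + z)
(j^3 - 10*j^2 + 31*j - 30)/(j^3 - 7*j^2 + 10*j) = (j - 3)/j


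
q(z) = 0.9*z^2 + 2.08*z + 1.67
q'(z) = 1.8*z + 2.08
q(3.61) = 20.91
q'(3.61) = 8.58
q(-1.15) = 0.47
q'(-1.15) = 0.01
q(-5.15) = 14.83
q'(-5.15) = -7.19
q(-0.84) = 0.56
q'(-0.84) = 0.57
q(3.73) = 21.95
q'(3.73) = 8.79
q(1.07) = 4.93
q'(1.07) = 4.01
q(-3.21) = 4.27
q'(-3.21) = -3.70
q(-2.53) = 2.17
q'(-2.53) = -2.47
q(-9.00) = 55.85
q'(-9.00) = -14.12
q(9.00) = 93.29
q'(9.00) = 18.28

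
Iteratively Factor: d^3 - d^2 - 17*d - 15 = (d + 3)*(d^2 - 4*d - 5) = (d - 5)*(d + 3)*(d + 1)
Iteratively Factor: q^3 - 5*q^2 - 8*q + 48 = (q - 4)*(q^2 - q - 12) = (q - 4)*(q + 3)*(q - 4)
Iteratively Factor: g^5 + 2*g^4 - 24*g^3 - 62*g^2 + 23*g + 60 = (g - 5)*(g^4 + 7*g^3 + 11*g^2 - 7*g - 12) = (g - 5)*(g + 3)*(g^3 + 4*g^2 - g - 4) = (g - 5)*(g - 1)*(g + 3)*(g^2 + 5*g + 4) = (g - 5)*(g - 1)*(g + 1)*(g + 3)*(g + 4)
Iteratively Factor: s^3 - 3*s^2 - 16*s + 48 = (s - 3)*(s^2 - 16) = (s - 3)*(s + 4)*(s - 4)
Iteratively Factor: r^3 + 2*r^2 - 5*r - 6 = (r - 2)*(r^2 + 4*r + 3) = (r - 2)*(r + 1)*(r + 3)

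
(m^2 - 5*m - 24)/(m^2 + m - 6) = (m - 8)/(m - 2)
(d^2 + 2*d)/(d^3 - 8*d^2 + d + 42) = d/(d^2 - 10*d + 21)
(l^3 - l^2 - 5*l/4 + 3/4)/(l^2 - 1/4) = (2*l^2 - l - 3)/(2*l + 1)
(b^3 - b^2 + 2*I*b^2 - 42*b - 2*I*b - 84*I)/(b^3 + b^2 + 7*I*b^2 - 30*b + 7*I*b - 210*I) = (b^2 + b*(-7 + 2*I) - 14*I)/(b^2 + b*(-5 + 7*I) - 35*I)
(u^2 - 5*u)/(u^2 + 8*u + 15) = u*(u - 5)/(u^2 + 8*u + 15)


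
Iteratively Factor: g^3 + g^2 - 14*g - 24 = (g + 2)*(g^2 - g - 12) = (g - 4)*(g + 2)*(g + 3)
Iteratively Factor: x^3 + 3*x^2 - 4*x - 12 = (x + 2)*(x^2 + x - 6) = (x - 2)*(x + 2)*(x + 3)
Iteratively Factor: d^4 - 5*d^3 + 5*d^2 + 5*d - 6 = (d - 3)*(d^3 - 2*d^2 - d + 2) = (d - 3)*(d - 1)*(d^2 - d - 2) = (d - 3)*(d - 2)*(d - 1)*(d + 1)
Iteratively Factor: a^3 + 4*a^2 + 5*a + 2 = (a + 2)*(a^2 + 2*a + 1) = (a + 1)*(a + 2)*(a + 1)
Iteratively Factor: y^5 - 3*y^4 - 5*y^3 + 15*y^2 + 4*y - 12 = (y + 1)*(y^4 - 4*y^3 - y^2 + 16*y - 12) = (y - 2)*(y + 1)*(y^3 - 2*y^2 - 5*y + 6) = (y - 3)*(y - 2)*(y + 1)*(y^2 + y - 2) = (y - 3)*(y - 2)*(y - 1)*(y + 1)*(y + 2)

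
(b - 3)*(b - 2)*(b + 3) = b^3 - 2*b^2 - 9*b + 18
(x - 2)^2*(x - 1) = x^3 - 5*x^2 + 8*x - 4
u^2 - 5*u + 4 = (u - 4)*(u - 1)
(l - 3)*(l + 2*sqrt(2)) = l^2 - 3*l + 2*sqrt(2)*l - 6*sqrt(2)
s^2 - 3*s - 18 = (s - 6)*(s + 3)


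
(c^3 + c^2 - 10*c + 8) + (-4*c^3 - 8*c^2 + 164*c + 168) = -3*c^3 - 7*c^2 + 154*c + 176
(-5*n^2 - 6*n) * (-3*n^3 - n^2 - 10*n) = 15*n^5 + 23*n^4 + 56*n^3 + 60*n^2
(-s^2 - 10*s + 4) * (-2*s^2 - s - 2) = 2*s^4 + 21*s^3 + 4*s^2 + 16*s - 8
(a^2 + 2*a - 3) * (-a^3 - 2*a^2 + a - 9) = -a^5 - 4*a^4 - a^2 - 21*a + 27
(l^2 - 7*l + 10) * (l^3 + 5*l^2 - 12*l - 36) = l^5 - 2*l^4 - 37*l^3 + 98*l^2 + 132*l - 360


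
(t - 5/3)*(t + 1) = t^2 - 2*t/3 - 5/3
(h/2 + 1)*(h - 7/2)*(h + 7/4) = h^3/2 + h^2/8 - 77*h/16 - 49/8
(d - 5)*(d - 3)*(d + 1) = d^3 - 7*d^2 + 7*d + 15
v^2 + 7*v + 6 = (v + 1)*(v + 6)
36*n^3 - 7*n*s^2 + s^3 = (-6*n + s)*(-3*n + s)*(2*n + s)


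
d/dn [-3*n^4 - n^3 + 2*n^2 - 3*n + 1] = -12*n^3 - 3*n^2 + 4*n - 3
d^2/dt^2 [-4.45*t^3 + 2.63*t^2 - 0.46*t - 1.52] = 5.26 - 26.7*t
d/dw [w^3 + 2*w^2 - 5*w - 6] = 3*w^2 + 4*w - 5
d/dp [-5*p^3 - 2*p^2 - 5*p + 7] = -15*p^2 - 4*p - 5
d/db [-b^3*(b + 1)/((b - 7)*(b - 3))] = b^2*(-2*b^3 + 29*b^2 - 64*b - 63)/(b^4 - 20*b^3 + 142*b^2 - 420*b + 441)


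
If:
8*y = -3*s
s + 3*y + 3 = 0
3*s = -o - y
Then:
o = -63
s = 24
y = -9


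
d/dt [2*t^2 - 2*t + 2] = 4*t - 2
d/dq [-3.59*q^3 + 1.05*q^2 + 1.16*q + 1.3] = -10.77*q^2 + 2.1*q + 1.16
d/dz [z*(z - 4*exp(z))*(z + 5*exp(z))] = z^2*exp(z) + 3*z^2 - 40*z*exp(2*z) + 2*z*exp(z) - 20*exp(2*z)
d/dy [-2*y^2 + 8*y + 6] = 8 - 4*y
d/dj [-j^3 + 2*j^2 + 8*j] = -3*j^2 + 4*j + 8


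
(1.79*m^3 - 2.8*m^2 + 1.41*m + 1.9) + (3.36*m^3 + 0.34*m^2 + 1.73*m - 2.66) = 5.15*m^3 - 2.46*m^2 + 3.14*m - 0.76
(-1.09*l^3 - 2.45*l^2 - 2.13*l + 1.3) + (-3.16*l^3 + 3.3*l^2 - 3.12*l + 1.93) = -4.25*l^3 + 0.85*l^2 - 5.25*l + 3.23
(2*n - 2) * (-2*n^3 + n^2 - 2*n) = -4*n^4 + 6*n^3 - 6*n^2 + 4*n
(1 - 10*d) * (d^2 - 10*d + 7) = -10*d^3 + 101*d^2 - 80*d + 7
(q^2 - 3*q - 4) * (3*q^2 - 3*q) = 3*q^4 - 12*q^3 - 3*q^2 + 12*q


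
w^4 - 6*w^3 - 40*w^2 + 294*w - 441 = (w - 7)*(w - 3)^2*(w + 7)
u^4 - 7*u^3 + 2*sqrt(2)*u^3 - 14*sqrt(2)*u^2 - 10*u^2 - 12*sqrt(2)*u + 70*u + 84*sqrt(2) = (u - 7)*(u - 2*sqrt(2))*(u + sqrt(2))*(u + 3*sqrt(2))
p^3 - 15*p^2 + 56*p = p*(p - 8)*(p - 7)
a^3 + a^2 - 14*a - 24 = (a - 4)*(a + 2)*(a + 3)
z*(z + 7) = z^2 + 7*z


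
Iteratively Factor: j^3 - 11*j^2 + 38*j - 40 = (j - 4)*(j^2 - 7*j + 10) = (j - 5)*(j - 4)*(j - 2)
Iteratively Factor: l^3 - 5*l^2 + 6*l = (l - 3)*(l^2 - 2*l) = (l - 3)*(l - 2)*(l)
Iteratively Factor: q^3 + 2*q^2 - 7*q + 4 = (q + 4)*(q^2 - 2*q + 1) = (q - 1)*(q + 4)*(q - 1)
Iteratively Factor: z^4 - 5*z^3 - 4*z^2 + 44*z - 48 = (z - 2)*(z^3 - 3*z^2 - 10*z + 24) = (z - 4)*(z - 2)*(z^2 + z - 6) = (z - 4)*(z - 2)*(z + 3)*(z - 2)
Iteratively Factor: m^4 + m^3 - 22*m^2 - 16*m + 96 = (m + 4)*(m^3 - 3*m^2 - 10*m + 24) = (m - 2)*(m + 4)*(m^2 - m - 12) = (m - 2)*(m + 3)*(m + 4)*(m - 4)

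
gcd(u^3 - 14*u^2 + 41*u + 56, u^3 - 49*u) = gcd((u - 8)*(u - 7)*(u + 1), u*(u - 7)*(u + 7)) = u - 7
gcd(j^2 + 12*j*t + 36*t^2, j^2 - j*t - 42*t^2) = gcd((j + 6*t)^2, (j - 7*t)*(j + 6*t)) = j + 6*t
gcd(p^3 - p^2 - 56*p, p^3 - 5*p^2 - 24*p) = p^2 - 8*p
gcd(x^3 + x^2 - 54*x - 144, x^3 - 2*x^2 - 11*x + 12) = x + 3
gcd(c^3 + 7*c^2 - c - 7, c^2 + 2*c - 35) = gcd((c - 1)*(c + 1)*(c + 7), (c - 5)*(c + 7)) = c + 7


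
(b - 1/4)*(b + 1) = b^2 + 3*b/4 - 1/4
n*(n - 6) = n^2 - 6*n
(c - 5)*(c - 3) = c^2 - 8*c + 15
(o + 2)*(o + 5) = o^2 + 7*o + 10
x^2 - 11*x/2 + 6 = (x - 4)*(x - 3/2)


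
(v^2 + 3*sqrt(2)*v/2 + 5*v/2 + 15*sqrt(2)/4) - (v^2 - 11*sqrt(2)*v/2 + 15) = 5*v/2 + 7*sqrt(2)*v - 15 + 15*sqrt(2)/4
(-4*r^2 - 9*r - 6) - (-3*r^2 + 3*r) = -r^2 - 12*r - 6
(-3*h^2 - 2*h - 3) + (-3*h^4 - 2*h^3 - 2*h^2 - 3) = -3*h^4 - 2*h^3 - 5*h^2 - 2*h - 6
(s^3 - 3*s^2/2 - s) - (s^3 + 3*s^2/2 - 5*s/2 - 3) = -3*s^2 + 3*s/2 + 3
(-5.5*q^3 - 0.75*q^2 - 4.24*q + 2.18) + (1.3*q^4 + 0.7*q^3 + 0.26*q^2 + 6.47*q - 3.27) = 1.3*q^4 - 4.8*q^3 - 0.49*q^2 + 2.23*q - 1.09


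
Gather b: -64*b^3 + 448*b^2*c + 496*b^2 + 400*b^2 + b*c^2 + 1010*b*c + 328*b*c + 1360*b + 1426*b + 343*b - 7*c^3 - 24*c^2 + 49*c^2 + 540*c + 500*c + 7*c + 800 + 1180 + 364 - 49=-64*b^3 + b^2*(448*c + 896) + b*(c^2 + 1338*c + 3129) - 7*c^3 + 25*c^2 + 1047*c + 2295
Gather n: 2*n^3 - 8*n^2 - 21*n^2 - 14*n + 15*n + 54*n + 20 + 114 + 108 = 2*n^3 - 29*n^2 + 55*n + 242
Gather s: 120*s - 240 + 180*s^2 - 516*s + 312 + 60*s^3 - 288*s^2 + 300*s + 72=60*s^3 - 108*s^2 - 96*s + 144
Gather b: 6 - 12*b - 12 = -12*b - 6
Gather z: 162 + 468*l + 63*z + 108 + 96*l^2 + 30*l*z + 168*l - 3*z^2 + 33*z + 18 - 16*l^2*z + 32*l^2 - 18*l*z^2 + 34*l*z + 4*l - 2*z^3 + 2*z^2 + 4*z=128*l^2 + 640*l - 2*z^3 + z^2*(-18*l - 1) + z*(-16*l^2 + 64*l + 100) + 288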